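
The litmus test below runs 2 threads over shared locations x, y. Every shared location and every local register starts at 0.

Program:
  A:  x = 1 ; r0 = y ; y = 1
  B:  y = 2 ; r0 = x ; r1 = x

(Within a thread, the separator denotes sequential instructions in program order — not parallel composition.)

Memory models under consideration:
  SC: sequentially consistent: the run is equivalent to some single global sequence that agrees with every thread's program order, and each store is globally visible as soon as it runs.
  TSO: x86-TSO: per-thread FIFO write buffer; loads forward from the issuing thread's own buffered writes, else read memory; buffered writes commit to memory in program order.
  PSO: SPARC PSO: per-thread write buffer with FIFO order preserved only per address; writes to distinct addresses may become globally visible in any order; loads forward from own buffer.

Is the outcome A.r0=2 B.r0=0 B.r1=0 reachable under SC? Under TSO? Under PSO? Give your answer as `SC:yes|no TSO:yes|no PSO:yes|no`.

outcome vector order: (A.r0,B.r0,B.r1)
[SC] allowed = {(0,1,1); (2,0,0); (2,0,1); (2,1,1)}
[TSO] allowed = {(0,0,0); (0,0,1); (0,1,1); (2,0,0); (2,0,1); (2,1,1)}
[PSO] allowed = {(0,0,0); (0,0,1); (0,1,1); (2,0,0); (2,0,1); (2,1,1)}
target (2,0,0) ∈ {SC,TSO,PSO}

SC:yes TSO:yes PSO:yes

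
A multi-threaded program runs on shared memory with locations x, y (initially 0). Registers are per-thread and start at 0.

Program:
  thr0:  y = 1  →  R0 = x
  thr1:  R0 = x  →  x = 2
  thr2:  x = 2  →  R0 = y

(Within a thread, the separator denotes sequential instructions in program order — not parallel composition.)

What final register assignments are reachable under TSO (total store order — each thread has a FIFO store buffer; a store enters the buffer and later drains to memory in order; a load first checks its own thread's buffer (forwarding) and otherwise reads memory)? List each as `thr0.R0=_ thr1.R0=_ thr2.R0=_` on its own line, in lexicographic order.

outcome vector order: (thr0.R0,thr1.R0,thr2.R0)
|TSO outcomes| = 8

thr0.R0=0 thr1.R0=0 thr2.R0=0
thr0.R0=0 thr1.R0=0 thr2.R0=1
thr0.R0=0 thr1.R0=2 thr2.R0=0
thr0.R0=0 thr1.R0=2 thr2.R0=1
thr0.R0=2 thr1.R0=0 thr2.R0=0
thr0.R0=2 thr1.R0=0 thr2.R0=1
thr0.R0=2 thr1.R0=2 thr2.R0=0
thr0.R0=2 thr1.R0=2 thr2.R0=1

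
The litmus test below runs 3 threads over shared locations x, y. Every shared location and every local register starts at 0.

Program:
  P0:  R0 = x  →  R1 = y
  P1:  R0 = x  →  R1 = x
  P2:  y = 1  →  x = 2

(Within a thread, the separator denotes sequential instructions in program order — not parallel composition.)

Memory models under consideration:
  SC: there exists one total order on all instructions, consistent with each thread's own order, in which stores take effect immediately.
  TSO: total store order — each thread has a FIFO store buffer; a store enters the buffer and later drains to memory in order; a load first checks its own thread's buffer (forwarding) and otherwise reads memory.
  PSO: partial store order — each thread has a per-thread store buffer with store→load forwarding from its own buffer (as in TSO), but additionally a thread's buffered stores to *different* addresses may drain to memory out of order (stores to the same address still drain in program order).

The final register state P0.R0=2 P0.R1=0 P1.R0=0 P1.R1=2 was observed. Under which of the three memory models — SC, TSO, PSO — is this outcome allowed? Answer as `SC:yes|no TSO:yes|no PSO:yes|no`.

SC:no TSO:no PSO:yes

outcome vector order: (P0.R0,P0.R1,P1.R0,P1.R1)
SC (9): 0000 0002 0022 0100 0102 0122 2100 2102 2122
TSO (9): 0000 0002 0022 0100 0102 0122 2100 2102 2122
PSO (12): 0000 0002 0022 0100 0102 0122 2000 2002 2022 2100 2102 2122
target 2002 ∈ {PSO}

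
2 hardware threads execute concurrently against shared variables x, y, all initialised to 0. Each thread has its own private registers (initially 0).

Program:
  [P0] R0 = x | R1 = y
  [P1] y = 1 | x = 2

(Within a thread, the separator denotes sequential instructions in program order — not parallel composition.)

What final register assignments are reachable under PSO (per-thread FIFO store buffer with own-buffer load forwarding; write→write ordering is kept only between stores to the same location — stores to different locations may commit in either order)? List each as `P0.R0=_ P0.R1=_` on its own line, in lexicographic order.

P0.R0=0 P0.R1=0
P0.R0=0 P0.R1=1
P0.R0=2 P0.R1=0
P0.R0=2 P0.R1=1

outcome vector order: (P0.R0,P0.R1)
|PSO outcomes| = 4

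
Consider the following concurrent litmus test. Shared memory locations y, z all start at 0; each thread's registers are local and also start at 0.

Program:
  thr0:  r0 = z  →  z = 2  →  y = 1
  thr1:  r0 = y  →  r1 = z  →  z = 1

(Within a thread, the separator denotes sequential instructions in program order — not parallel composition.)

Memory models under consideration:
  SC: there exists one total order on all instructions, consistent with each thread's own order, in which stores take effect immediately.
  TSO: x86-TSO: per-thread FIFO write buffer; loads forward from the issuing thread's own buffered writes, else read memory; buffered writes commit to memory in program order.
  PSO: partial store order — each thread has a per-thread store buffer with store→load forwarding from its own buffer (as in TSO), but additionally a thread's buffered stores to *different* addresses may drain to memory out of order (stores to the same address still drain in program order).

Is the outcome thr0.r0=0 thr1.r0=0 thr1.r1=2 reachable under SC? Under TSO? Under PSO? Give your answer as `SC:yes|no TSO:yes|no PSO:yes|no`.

outcome vector order: (thr0.r0,thr1.r0,thr1.r1)
under SC → (0,0,0), (0,0,2), (0,1,2), (1,0,0)
under TSO → (0,0,0), (0,0,2), (0,1,2), (1,0,0)
under PSO → (0,0,0), (0,0,2), (0,1,0), (0,1,2), (1,0,0)
target (0,0,2) ∈ {SC,TSO,PSO}

SC:yes TSO:yes PSO:yes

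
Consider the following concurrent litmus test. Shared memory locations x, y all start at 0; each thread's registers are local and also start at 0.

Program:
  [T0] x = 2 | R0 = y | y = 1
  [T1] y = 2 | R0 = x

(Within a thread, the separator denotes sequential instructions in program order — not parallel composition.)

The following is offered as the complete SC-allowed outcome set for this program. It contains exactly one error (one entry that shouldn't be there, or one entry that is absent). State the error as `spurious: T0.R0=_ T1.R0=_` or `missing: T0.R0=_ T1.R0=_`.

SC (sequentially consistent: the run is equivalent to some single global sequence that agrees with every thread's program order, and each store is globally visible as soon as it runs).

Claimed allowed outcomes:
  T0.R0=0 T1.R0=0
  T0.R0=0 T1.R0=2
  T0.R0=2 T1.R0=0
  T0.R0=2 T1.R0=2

spurious: T0.R0=0 T1.R0=0

outcome vector order: (T0.R0,T1.R0)
[SC] allowed = {(0,2); (2,0); (2,2)}
claimed∖SC = {(0,0)}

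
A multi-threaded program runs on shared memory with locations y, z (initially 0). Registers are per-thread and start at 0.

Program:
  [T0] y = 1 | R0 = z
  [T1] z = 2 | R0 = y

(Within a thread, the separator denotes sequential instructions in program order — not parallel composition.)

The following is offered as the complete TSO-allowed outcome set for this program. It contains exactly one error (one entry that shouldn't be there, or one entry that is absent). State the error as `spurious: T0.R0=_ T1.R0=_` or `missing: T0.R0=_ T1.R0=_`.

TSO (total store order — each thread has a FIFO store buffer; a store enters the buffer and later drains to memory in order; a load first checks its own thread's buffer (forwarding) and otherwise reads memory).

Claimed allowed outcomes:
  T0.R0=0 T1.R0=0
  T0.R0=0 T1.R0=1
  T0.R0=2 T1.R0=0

outcome vector order: (T0.R0,T1.R0)
TSO: 4 outcomes — {00, 01, 20, 21}
TSO∖claimed = {21}

missing: T0.R0=2 T1.R0=1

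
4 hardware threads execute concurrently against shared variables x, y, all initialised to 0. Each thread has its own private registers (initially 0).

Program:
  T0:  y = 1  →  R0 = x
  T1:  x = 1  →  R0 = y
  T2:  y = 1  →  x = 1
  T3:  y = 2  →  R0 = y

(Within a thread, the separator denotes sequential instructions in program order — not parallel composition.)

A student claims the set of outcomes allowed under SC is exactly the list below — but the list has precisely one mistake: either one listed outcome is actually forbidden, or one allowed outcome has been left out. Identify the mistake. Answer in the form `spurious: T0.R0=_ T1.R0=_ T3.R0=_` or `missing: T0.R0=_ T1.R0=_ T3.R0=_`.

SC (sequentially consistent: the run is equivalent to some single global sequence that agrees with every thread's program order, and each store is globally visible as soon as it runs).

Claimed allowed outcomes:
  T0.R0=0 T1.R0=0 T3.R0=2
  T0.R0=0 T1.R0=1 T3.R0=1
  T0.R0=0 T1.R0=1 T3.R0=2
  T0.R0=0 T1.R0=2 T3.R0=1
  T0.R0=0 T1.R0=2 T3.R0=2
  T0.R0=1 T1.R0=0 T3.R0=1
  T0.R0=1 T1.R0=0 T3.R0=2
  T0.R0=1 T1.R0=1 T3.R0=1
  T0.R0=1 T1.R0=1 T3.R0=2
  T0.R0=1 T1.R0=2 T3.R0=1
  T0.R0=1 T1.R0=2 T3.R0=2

outcome vector order: (T0.R0,T1.R0,T3.R0)
[SC] allowed = {011, 012, 021, 022, 101, 102, 111, 112, 121, 122}
claimed∖SC = {002}

spurious: T0.R0=0 T1.R0=0 T3.R0=2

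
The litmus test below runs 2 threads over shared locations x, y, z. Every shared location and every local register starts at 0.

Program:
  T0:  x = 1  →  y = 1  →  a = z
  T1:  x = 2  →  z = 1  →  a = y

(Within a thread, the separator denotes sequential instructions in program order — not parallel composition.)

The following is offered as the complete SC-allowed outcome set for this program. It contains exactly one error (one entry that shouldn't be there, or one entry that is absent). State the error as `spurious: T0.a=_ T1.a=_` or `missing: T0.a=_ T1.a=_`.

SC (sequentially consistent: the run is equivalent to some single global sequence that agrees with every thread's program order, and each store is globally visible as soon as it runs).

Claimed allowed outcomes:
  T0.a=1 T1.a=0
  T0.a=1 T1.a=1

outcome vector order: (T0.a,T1.a)
SC: 3 outcomes — {01 10 11}
SC∖claimed = {01}

missing: T0.a=0 T1.a=1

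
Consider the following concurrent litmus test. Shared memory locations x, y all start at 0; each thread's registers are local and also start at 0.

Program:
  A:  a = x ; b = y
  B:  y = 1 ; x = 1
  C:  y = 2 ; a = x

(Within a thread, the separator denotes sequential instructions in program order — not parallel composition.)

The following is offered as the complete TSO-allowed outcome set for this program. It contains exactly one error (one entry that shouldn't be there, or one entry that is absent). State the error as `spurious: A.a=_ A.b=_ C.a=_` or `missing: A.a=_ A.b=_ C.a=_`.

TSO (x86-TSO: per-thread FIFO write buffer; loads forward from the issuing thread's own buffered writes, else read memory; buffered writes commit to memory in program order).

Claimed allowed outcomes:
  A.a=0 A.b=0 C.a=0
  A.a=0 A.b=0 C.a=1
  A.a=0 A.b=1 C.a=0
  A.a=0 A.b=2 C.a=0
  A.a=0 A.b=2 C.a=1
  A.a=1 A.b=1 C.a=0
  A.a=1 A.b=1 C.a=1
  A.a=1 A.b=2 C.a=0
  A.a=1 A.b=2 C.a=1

missing: A.a=0 A.b=1 C.a=1

outcome vector order: (A.a,A.b,C.a)
TSO: 10 outcomes — {<0 0 0>, <0 0 1>, <0 1 0>, <0 1 1>, <0 2 0>, <0 2 1>, <1 1 0>, <1 1 1>, <1 2 0>, <1 2 1>}
TSO∖claimed = {<0 1 1>}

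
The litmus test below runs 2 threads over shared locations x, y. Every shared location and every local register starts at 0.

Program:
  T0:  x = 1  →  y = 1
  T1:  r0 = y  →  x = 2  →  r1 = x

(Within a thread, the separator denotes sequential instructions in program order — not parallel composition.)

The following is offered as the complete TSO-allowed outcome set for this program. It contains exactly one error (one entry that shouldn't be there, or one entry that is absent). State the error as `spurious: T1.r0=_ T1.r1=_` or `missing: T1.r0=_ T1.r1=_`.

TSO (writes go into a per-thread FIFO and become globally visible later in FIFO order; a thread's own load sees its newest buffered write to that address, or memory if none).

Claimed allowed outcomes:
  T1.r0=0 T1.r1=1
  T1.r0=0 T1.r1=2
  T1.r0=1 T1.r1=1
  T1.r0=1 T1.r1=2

outcome vector order: (T1.r0,T1.r1)
TSO: 3 outcomes — {0/1; 0/2; 1/2}
claimed∖TSO = {1/1}

spurious: T1.r0=1 T1.r1=1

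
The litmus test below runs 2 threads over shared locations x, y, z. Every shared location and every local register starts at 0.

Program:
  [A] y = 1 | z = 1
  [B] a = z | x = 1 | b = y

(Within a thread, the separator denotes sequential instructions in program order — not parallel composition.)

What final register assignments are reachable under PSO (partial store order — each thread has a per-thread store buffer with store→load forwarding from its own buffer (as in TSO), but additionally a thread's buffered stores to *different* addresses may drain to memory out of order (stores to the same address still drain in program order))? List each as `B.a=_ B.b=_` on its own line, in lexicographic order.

outcome vector order: (B.a,B.b)
|PSO outcomes| = 4

B.a=0 B.b=0
B.a=0 B.b=1
B.a=1 B.b=0
B.a=1 B.b=1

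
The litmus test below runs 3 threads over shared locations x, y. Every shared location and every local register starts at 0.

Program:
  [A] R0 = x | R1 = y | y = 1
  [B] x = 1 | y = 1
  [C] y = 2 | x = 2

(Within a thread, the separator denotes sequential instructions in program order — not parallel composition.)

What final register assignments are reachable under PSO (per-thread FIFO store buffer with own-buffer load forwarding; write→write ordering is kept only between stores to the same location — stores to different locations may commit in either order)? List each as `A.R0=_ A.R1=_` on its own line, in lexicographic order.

outcome vector order: (A.R0,A.R1)
|PSO outcomes| = 9

A.R0=0 A.R1=0
A.R0=0 A.R1=1
A.R0=0 A.R1=2
A.R0=1 A.R1=0
A.R0=1 A.R1=1
A.R0=1 A.R1=2
A.R0=2 A.R1=0
A.R0=2 A.R1=1
A.R0=2 A.R1=2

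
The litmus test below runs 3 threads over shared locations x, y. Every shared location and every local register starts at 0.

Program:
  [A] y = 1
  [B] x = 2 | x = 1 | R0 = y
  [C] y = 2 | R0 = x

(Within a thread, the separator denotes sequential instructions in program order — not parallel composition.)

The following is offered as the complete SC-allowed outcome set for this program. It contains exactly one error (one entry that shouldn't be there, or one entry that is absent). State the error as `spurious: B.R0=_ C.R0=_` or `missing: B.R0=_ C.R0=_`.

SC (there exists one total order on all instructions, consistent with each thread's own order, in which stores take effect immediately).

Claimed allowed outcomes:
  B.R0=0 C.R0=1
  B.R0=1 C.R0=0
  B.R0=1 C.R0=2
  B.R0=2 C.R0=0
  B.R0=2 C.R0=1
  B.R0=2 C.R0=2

missing: B.R0=1 C.R0=1

outcome vector order: (B.R0,C.R0)
SC (7): 01, 10, 11, 12, 20, 21, 22
SC∖claimed = {11}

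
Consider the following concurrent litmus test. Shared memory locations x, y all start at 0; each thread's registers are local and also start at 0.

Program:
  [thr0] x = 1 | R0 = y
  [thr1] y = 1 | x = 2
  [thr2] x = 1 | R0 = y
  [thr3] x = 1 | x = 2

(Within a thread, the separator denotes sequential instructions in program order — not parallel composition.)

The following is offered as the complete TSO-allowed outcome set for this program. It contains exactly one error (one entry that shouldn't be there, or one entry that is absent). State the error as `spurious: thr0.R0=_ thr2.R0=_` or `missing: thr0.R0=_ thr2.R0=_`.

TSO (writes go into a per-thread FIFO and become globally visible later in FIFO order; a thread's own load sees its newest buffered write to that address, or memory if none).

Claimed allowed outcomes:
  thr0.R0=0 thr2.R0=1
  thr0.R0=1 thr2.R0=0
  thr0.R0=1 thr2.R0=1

missing: thr0.R0=0 thr2.R0=0

outcome vector order: (thr0.R0,thr2.R0)
under TSO → (0,0), (0,1), (1,0), (1,1)
TSO∖claimed = {(0,0)}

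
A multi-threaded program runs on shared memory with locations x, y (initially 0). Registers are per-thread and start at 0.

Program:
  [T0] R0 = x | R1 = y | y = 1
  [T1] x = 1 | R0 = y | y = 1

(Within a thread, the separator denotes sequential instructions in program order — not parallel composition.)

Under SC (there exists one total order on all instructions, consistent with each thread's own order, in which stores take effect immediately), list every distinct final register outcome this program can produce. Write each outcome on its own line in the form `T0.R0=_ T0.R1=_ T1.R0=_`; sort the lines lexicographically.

outcome vector order: (T0.R0,T0.R1,T1.R0)
|SC outcomes| = 6

T0.R0=0 T0.R1=0 T1.R0=0
T0.R0=0 T0.R1=0 T1.R0=1
T0.R0=0 T0.R1=1 T1.R0=0
T0.R0=1 T0.R1=0 T1.R0=0
T0.R0=1 T0.R1=0 T1.R0=1
T0.R0=1 T0.R1=1 T1.R0=0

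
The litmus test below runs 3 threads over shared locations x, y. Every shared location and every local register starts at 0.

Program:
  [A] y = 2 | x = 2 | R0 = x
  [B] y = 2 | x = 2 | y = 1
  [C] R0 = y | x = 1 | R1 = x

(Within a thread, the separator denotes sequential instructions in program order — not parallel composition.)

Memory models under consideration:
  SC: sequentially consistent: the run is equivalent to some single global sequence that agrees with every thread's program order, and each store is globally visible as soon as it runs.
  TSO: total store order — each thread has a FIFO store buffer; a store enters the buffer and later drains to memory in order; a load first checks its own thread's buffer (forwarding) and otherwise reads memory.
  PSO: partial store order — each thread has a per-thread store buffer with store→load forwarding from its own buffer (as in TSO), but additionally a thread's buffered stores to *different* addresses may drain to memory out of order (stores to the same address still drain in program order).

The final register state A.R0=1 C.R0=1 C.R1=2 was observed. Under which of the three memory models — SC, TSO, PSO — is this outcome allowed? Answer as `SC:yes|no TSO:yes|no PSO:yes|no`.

outcome vector order: (A.R0,C.R0,C.R1)
SC: 11 outcomes — {(1,0,1) (1,0,2) (1,1,1) (1,2,1) (1,2,2) (2,0,1) (2,0,2) (2,1,1) (2,1,2) (2,2,1) (2,2,2)}
TSO: 11 outcomes — {(1,0,1) (1,0,2) (1,1,1) (1,2,1) (1,2,2) (2,0,1) (2,0,2) (2,1,1) (2,1,2) (2,2,1) (2,2,2)}
PSO: 12 outcomes — {(1,0,1) (1,0,2) (1,1,1) (1,1,2) (1,2,1) (1,2,2) (2,0,1) (2,0,2) (2,1,1) (2,1,2) (2,2,1) (2,2,2)}
target (1,1,2) ∈ {PSO}

SC:no TSO:no PSO:yes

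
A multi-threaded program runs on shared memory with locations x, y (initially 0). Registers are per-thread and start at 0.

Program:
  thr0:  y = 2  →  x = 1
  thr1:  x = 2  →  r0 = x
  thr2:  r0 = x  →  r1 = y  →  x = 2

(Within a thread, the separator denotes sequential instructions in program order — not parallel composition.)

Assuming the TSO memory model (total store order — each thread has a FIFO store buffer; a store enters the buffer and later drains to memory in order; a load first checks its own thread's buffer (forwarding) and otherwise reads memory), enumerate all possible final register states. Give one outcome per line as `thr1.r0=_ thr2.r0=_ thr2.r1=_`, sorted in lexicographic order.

thr1.r0=1 thr2.r0=0 thr2.r1=0
thr1.r0=1 thr2.r0=0 thr2.r1=2
thr1.r0=1 thr2.r0=1 thr2.r1=2
thr1.r0=1 thr2.r0=2 thr2.r1=0
thr1.r0=1 thr2.r0=2 thr2.r1=2
thr1.r0=2 thr2.r0=0 thr2.r1=0
thr1.r0=2 thr2.r0=0 thr2.r1=2
thr1.r0=2 thr2.r0=1 thr2.r1=2
thr1.r0=2 thr2.r0=2 thr2.r1=0
thr1.r0=2 thr2.r0=2 thr2.r1=2

outcome vector order: (thr1.r0,thr2.r0,thr2.r1)
|TSO outcomes| = 10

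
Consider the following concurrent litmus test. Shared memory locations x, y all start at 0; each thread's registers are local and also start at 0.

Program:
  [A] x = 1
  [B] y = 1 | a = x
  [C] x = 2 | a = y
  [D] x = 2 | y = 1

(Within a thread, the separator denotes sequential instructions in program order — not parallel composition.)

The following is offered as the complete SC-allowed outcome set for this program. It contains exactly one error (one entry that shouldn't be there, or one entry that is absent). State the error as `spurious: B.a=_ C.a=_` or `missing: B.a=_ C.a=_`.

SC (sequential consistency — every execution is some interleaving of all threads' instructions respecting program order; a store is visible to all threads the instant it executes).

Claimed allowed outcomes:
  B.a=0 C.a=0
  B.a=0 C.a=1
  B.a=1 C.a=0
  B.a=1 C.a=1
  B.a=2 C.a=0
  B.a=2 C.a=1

outcome vector order: (B.a,C.a)
SC (5): (0,1); (1,0); (1,1); (2,0); (2,1)
claimed∖SC = {(0,0)}

spurious: B.a=0 C.a=0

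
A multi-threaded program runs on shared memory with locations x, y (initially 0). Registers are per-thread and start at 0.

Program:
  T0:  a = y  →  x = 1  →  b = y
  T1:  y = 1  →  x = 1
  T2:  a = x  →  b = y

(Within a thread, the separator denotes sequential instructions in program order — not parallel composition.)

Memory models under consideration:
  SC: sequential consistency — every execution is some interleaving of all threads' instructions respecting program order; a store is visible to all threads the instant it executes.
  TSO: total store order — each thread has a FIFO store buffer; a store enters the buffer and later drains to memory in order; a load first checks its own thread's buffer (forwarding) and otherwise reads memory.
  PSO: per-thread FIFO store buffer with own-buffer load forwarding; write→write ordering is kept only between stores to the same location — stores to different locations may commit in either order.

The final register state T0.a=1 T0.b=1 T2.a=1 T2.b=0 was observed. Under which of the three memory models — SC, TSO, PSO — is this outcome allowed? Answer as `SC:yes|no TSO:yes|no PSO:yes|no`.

outcome vector order: (T0.a,T0.b,T2.a,T2.b)
under SC → 0000; 0001; 0010; 0011; 0100; 0101; 0110; 0111; 1100; 1101; 1111
under TSO → 0000; 0001; 0010; 0011; 0100; 0101; 0110; 0111; 1100; 1101; 1111
under PSO → 0000; 0001; 0010; 0011; 0100; 0101; 0110; 0111; 1100; 1101; 1110; 1111
target 1110 ∈ {PSO}

SC:no TSO:no PSO:yes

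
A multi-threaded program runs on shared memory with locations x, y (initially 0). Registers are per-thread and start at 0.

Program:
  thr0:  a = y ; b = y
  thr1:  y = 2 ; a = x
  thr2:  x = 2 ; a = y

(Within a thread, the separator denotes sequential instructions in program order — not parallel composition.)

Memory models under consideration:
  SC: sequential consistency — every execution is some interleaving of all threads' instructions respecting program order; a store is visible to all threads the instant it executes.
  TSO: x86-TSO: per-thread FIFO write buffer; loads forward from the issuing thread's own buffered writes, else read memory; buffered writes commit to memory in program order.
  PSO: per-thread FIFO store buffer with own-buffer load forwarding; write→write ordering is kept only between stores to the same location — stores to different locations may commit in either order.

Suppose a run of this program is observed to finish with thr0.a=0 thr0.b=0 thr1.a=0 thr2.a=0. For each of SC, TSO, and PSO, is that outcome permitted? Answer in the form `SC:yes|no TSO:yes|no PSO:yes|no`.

SC:no TSO:yes PSO:yes

outcome vector order: (thr0.a,thr0.b,thr1.a,thr2.a)
SC (9): (0,0,0,2) (0,0,2,0) (0,0,2,2) (0,2,0,2) (0,2,2,0) (0,2,2,2) (2,2,0,2) (2,2,2,0) (2,2,2,2)
TSO (12): (0,0,0,0) (0,0,0,2) (0,0,2,0) (0,0,2,2) (0,2,0,0) (0,2,0,2) (0,2,2,0) (0,2,2,2) (2,2,0,0) (2,2,0,2) (2,2,2,0) (2,2,2,2)
PSO (12): (0,0,0,0) (0,0,0,2) (0,0,2,0) (0,0,2,2) (0,2,0,0) (0,2,0,2) (0,2,2,0) (0,2,2,2) (2,2,0,0) (2,2,0,2) (2,2,2,0) (2,2,2,2)
target (0,0,0,0) ∈ {TSO,PSO}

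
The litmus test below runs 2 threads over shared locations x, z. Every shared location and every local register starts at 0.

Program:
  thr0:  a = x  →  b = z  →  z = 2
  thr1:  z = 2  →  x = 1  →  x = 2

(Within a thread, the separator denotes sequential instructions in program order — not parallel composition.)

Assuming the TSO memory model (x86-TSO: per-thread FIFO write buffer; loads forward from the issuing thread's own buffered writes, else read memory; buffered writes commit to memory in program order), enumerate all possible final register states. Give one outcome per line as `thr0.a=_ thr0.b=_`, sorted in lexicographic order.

thr0.a=0 thr0.b=0
thr0.a=0 thr0.b=2
thr0.a=1 thr0.b=2
thr0.a=2 thr0.b=2

outcome vector order: (thr0.a,thr0.b)
|TSO outcomes| = 4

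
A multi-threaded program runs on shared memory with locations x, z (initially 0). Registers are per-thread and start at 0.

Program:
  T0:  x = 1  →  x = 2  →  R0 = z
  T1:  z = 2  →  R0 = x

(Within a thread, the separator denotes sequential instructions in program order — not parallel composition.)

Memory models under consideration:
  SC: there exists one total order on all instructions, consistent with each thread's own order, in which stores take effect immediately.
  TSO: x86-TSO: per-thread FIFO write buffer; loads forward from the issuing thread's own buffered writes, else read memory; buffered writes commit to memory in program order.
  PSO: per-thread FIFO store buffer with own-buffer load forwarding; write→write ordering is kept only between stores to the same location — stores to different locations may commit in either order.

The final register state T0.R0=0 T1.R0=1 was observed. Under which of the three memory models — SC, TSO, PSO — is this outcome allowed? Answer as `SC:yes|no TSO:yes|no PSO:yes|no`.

outcome vector order: (T0.R0,T1.R0)
[SC] allowed = {(0,2), (2,0), (2,1), (2,2)}
[TSO] allowed = {(0,0), (0,1), (0,2), (2,0), (2,1), (2,2)}
[PSO] allowed = {(0,0), (0,1), (0,2), (2,0), (2,1), (2,2)}
target (0,1) ∈ {TSO,PSO}

SC:no TSO:yes PSO:yes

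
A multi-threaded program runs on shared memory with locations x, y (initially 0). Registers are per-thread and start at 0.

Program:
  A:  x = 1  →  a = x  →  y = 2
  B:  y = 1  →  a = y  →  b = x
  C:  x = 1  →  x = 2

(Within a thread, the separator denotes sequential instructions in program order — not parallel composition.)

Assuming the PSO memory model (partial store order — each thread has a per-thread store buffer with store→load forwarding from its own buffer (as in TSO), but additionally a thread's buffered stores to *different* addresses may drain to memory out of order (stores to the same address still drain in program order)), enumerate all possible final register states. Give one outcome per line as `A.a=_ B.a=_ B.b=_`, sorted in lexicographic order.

A.a=1 B.a=1 B.b=0
A.a=1 B.a=1 B.b=1
A.a=1 B.a=1 B.b=2
A.a=1 B.a=2 B.b=0
A.a=1 B.a=2 B.b=1
A.a=1 B.a=2 B.b=2
A.a=2 B.a=1 B.b=0
A.a=2 B.a=1 B.b=1
A.a=2 B.a=1 B.b=2
A.a=2 B.a=2 B.b=2

outcome vector order: (A.a,B.a,B.b)
|PSO outcomes| = 10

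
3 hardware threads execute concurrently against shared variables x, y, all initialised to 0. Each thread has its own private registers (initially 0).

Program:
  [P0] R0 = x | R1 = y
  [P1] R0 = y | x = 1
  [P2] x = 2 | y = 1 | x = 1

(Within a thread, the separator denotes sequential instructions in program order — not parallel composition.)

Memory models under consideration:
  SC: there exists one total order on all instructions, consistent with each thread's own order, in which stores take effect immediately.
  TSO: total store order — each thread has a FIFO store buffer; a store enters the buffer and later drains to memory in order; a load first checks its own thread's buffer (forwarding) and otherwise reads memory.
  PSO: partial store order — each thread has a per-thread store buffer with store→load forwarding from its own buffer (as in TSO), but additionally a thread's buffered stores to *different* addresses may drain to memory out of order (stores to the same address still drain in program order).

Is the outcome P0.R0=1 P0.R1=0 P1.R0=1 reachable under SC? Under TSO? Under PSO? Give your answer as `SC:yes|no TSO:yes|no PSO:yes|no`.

outcome vector order: (P0.R0,P0.R1,P1.R0)
[SC] allowed = {000 001 010 011 100 110 111 200 201 210 211}
[TSO] allowed = {000 001 010 011 100 110 111 200 201 210 211}
[PSO] allowed = {000 001 010 011 100 101 110 111 200 201 210 211}
target 101 ∈ {PSO}

SC:no TSO:no PSO:yes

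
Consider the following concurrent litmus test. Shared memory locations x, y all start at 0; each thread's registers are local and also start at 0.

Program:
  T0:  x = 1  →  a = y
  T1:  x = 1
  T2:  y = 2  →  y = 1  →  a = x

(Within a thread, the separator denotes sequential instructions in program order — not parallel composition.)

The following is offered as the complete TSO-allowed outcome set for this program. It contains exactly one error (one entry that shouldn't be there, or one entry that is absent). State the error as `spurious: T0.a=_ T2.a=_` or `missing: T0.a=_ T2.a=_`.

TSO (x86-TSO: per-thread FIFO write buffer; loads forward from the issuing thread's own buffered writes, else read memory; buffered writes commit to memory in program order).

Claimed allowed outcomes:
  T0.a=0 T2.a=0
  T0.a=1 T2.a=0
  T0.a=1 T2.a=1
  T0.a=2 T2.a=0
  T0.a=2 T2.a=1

missing: T0.a=0 T2.a=1

outcome vector order: (T0.a,T2.a)
under TSO → 00; 01; 10; 11; 20; 21
TSO∖claimed = {01}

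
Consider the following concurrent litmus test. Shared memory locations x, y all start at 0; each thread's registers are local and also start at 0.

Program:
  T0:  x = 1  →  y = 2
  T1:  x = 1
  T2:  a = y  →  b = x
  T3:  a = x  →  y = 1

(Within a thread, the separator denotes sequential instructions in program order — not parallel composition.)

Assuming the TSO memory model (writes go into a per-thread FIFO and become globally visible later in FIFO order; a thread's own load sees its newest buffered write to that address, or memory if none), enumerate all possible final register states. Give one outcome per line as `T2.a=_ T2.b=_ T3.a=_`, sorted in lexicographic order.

T2.a=0 T2.b=0 T3.a=0
T2.a=0 T2.b=0 T3.a=1
T2.a=0 T2.b=1 T3.a=0
T2.a=0 T2.b=1 T3.a=1
T2.a=1 T2.b=0 T3.a=0
T2.a=1 T2.b=1 T3.a=0
T2.a=1 T2.b=1 T3.a=1
T2.a=2 T2.b=1 T3.a=0
T2.a=2 T2.b=1 T3.a=1

outcome vector order: (T2.a,T2.b,T3.a)
|TSO outcomes| = 9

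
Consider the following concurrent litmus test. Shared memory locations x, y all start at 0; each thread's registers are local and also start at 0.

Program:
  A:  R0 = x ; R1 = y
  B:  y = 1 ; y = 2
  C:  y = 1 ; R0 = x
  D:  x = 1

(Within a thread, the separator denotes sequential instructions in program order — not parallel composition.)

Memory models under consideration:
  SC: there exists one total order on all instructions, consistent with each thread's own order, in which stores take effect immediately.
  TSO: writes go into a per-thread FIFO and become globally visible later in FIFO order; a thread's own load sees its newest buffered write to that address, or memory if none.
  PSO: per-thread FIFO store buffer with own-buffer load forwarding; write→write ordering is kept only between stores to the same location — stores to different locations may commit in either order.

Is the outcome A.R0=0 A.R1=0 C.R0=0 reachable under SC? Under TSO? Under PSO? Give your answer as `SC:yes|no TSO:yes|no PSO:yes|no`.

outcome vector order: (A.R0,A.R1,C.R0)
under SC → 000; 001; 010; 011; 020; 021; 101; 110; 111; 120; 121
under TSO → 000; 001; 010; 011; 020; 021; 100; 101; 110; 111; 120; 121
under PSO → 000; 001; 010; 011; 020; 021; 100; 101; 110; 111; 120; 121
target 000 ∈ {SC,TSO,PSO}

SC:yes TSO:yes PSO:yes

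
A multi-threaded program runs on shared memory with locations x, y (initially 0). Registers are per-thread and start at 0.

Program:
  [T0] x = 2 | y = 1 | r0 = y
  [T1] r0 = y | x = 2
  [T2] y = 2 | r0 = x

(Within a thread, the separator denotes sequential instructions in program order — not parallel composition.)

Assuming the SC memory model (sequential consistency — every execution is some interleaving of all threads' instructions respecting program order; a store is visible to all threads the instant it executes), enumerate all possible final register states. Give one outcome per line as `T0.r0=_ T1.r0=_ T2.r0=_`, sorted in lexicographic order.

T0.r0=1 T1.r0=0 T2.r0=0
T0.r0=1 T1.r0=0 T2.r0=2
T0.r0=1 T1.r0=1 T2.r0=0
T0.r0=1 T1.r0=1 T2.r0=2
T0.r0=1 T1.r0=2 T2.r0=0
T0.r0=1 T1.r0=2 T2.r0=2
T0.r0=2 T1.r0=0 T2.r0=2
T0.r0=2 T1.r0=1 T2.r0=2
T0.r0=2 T1.r0=2 T2.r0=2

outcome vector order: (T0.r0,T1.r0,T2.r0)
|SC outcomes| = 9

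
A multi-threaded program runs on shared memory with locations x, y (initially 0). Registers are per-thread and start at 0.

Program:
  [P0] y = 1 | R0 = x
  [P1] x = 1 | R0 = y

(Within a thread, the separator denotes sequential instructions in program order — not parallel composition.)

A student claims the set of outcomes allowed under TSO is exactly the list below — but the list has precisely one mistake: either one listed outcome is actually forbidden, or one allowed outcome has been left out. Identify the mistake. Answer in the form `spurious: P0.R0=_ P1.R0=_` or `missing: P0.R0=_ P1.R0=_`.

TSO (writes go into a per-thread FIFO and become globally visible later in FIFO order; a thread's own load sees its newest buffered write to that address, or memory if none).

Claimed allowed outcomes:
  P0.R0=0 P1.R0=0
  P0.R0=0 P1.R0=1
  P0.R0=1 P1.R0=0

missing: P0.R0=1 P1.R0=1

outcome vector order: (P0.R0,P1.R0)
TSO: 4 outcomes — {<0 0>; <0 1>; <1 0>; <1 1>}
TSO∖claimed = {<1 1>}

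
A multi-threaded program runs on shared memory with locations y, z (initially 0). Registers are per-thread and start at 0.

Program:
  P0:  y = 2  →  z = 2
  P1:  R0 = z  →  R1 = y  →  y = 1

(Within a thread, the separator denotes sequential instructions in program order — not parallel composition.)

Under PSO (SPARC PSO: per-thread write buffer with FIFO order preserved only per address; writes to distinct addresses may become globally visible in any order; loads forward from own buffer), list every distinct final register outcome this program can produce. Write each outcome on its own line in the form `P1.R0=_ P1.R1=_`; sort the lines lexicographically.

outcome vector order: (P1.R0,P1.R1)
|PSO outcomes| = 4

P1.R0=0 P1.R1=0
P1.R0=0 P1.R1=2
P1.R0=2 P1.R1=0
P1.R0=2 P1.R1=2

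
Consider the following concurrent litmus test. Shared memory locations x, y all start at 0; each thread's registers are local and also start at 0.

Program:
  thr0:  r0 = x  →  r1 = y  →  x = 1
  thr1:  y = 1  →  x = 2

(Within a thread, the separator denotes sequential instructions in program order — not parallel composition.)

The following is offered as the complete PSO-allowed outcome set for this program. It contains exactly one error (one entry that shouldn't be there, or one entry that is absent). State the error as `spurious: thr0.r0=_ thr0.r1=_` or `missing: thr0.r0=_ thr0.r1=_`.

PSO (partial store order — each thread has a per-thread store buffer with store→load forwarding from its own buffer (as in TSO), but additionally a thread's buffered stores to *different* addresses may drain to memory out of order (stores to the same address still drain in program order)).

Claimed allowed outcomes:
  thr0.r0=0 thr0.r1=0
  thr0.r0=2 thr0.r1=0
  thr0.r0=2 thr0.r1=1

outcome vector order: (thr0.r0,thr0.r1)
PSO: 4 outcomes — {(0,0) (0,1) (2,0) (2,1)}
PSO∖claimed = {(0,1)}

missing: thr0.r0=0 thr0.r1=1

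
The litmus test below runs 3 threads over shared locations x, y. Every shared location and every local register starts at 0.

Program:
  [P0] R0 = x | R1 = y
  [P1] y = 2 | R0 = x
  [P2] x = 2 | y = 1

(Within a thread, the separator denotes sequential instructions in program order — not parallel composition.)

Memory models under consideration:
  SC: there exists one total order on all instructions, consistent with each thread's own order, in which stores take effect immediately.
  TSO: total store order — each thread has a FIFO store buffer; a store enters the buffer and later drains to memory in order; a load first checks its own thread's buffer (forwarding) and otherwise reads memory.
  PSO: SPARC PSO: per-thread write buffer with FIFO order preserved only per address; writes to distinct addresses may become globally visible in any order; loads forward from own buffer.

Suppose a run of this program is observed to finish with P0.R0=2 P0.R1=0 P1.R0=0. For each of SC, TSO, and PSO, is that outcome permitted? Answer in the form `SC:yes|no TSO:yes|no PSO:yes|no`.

outcome vector order: (P0.R0,P0.R1,P1.R0)
SC (11): 0/0/0; 0/0/2; 0/1/0; 0/1/2; 0/2/0; 0/2/2; 2/0/2; 2/1/0; 2/1/2; 2/2/0; 2/2/2
TSO (12): 0/0/0; 0/0/2; 0/1/0; 0/1/2; 0/2/0; 0/2/2; 2/0/0; 2/0/2; 2/1/0; 2/1/2; 2/2/0; 2/2/2
PSO (12): 0/0/0; 0/0/2; 0/1/0; 0/1/2; 0/2/0; 0/2/2; 2/0/0; 2/0/2; 2/1/0; 2/1/2; 2/2/0; 2/2/2
target 2/0/0 ∈ {TSO,PSO}

SC:no TSO:yes PSO:yes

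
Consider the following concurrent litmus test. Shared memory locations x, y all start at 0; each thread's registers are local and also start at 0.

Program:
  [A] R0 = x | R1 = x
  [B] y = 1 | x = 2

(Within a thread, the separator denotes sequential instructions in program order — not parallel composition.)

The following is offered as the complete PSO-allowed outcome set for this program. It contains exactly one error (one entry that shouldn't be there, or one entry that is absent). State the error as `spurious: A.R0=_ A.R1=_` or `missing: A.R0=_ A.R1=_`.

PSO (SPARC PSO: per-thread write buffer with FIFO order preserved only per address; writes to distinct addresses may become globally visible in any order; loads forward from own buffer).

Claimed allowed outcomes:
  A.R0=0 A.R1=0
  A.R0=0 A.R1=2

missing: A.R0=2 A.R1=2

outcome vector order: (A.R0,A.R1)
under PSO → <0 0> <0 2> <2 2>
PSO∖claimed = {<2 2>}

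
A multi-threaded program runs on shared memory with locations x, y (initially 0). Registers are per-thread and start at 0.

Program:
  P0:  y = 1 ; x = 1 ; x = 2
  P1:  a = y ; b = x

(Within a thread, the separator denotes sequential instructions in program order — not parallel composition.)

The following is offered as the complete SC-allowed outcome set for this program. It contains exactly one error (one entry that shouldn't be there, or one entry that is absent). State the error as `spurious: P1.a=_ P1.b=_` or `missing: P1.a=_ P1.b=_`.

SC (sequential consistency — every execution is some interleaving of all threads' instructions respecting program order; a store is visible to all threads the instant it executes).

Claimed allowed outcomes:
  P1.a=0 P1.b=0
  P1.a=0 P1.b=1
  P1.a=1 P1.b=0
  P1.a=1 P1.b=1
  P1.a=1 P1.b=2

outcome vector order: (P1.a,P1.b)
under SC → 0/0, 0/1, 0/2, 1/0, 1/1, 1/2
SC∖claimed = {0/2}

missing: P1.a=0 P1.b=2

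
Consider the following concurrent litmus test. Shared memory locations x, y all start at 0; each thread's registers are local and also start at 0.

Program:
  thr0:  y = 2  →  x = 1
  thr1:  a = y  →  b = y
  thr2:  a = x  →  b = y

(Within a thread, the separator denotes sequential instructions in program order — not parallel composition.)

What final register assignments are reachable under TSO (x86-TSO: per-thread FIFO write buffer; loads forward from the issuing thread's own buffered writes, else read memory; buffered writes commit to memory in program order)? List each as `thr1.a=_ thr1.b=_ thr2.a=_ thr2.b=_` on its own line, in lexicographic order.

outcome vector order: (thr1.a,thr1.b,thr2.a,thr2.b)
|TSO outcomes| = 9

thr1.a=0 thr1.b=0 thr2.a=0 thr2.b=0
thr1.a=0 thr1.b=0 thr2.a=0 thr2.b=2
thr1.a=0 thr1.b=0 thr2.a=1 thr2.b=2
thr1.a=0 thr1.b=2 thr2.a=0 thr2.b=0
thr1.a=0 thr1.b=2 thr2.a=0 thr2.b=2
thr1.a=0 thr1.b=2 thr2.a=1 thr2.b=2
thr1.a=2 thr1.b=2 thr2.a=0 thr2.b=0
thr1.a=2 thr1.b=2 thr2.a=0 thr2.b=2
thr1.a=2 thr1.b=2 thr2.a=1 thr2.b=2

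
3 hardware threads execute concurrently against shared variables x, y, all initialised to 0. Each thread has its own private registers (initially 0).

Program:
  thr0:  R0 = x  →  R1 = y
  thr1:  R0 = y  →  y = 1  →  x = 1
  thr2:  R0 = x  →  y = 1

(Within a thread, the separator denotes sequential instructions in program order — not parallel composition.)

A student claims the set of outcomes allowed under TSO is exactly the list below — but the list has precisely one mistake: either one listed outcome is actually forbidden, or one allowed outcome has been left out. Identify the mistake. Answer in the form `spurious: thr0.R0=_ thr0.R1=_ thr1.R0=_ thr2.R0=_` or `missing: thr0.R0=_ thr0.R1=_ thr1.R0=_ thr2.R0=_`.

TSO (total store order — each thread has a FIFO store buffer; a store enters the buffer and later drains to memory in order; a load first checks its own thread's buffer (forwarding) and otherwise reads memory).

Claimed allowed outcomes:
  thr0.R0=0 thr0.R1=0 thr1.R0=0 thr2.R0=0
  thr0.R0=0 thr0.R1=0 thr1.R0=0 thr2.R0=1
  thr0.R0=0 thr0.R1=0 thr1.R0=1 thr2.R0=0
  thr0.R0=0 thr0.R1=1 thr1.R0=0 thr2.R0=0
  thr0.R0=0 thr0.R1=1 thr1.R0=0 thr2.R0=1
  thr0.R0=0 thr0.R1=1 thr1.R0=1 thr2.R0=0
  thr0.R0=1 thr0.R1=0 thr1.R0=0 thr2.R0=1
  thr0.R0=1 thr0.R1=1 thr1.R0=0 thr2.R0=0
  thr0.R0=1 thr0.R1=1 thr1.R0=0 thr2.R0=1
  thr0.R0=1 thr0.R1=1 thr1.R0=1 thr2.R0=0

outcome vector order: (thr0.R0,thr0.R1,thr1.R0,thr2.R0)
under TSO → <0 0 0 0>, <0 0 0 1>, <0 0 1 0>, <0 1 0 0>, <0 1 0 1>, <0 1 1 0>, <1 1 0 0>, <1 1 0 1>, <1 1 1 0>
claimed∖TSO = {<1 0 0 1>}

spurious: thr0.R0=1 thr0.R1=0 thr1.R0=0 thr2.R0=1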